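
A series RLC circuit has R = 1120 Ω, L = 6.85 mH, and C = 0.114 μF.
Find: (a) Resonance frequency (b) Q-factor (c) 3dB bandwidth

Step 1 — Resonance condition Im(Z)=0 gives ω₀ = 1/√(LC).
Step 2 — ω₀ = 1/√(0.00685·1.14e-07) = 3.579e+04 rad/s.
Step 3 — f₀ = ω₀/(2π) = 5695 Hz.
Step 4 — Series Q: Q = ω₀L/R = 3.579e+04·0.00685/1120 = 0.2189.
Step 5 — 3dB bandwidth: Δω = ω₀/Q = 1.635e+05 rad/s; BW = Δω/(2π) = 2.602e+04 Hz.

(a) f₀ = 5695 Hz  (b) Q = 0.2189  (c) BW = 2.602e+04 Hz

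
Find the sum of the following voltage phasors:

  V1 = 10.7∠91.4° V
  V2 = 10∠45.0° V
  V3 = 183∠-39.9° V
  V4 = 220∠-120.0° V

Step 1 — Convert each phasor to rectangular form:
  V1 = 10.7·(cos(91.4°) + j·sin(91.4°)) = -0.2614 + j10.7 V
  V2 = 10·(cos(45.0°) + j·sin(45.0°)) = 7.071 + j7.071 V
  V3 = 183·(cos(-39.9°) + j·sin(-39.9°)) = 140.4 - j117.4 V
  V4 = 220·(cos(-120.0°) + j·sin(-120.0°)) = -110 - j190.5 V
Step 2 — Sum components: V_total = 37.2 - j290.1 V.
Step 3 — Convert to polar: |V_total| = 292.5 V, ∠V_total = -82.7°.

V_total = 292.5∠-82.7° V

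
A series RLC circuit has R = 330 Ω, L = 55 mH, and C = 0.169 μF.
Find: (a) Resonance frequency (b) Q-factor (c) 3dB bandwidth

Step 1 — Resonance condition Im(Z)=0 gives ω₀ = 1/√(LC).
Step 2 — ω₀ = 1/√(0.055·1.69e-07) = 1.037e+04 rad/s.
Step 3 — f₀ = ω₀/(2π) = 1651 Hz.
Step 4 — Series Q: Q = ω₀L/R = 1.037e+04·0.055/330 = 1.729.
Step 5 — 3dB bandwidth: Δω = ω₀/Q = 6000 rad/s; BW = Δω/(2π) = 954.9 Hz.

(a) f₀ = 1651 Hz  (b) Q = 1.729  (c) BW = 954.9 Hz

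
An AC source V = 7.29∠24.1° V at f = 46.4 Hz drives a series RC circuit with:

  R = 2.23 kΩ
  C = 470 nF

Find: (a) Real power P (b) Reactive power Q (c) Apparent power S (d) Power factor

Step 1 — Angular frequency: ω = 2π·f = 2π·46.4 = 291.5 rad/s.
Step 2 — Component impedances:
  R: Z = R = 2230 Ω
  C: Z = 1/(jωC) = -j/(ω·C) = 0 - j7298 Ω
Step 3 — Series combination: Z_total = R + C = 2230 - j7298 Ω = 7631∠-73.0° Ω.
Step 4 — Source phasor: V = 7.29∠24.1° V = 6.655 + j2.977 V.
Step 5 — Current: I = V / Z = -0.0001182 + j0.000948 A = 0.0009553∠97.1° A.
Step 6 — Complex power: S = V·I* = 0.002035 - j0.00666 VA.
Step 7 — Real power: P = Re(S) = 0.002035 W.
Step 8 — Reactive power: Q = Im(S) = -0.00666 VAR.
Step 9 — Apparent power: |S| = 0.006964 VA.
Step 10 — Power factor: PF = P/|S| = 0.2922 (leading).

(a) P = 0.002035 W  (b) Q = -0.00666 VAR  (c) S = 0.006964 VA  (d) PF = 0.2922 (leading)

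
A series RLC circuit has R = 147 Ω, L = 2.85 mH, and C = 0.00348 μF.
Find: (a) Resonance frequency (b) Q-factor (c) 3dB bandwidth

Step 1 — Resonance: ω₀ = 1/√(LC) = 1/√(0.00285·3.48e-09) = 3.175e+05 rad/s.
Step 2 — f₀ = ω₀/(2π) = 5.054e+04 Hz.
Step 3 — Series Q: Q = ω₀L/R = 3.175e+05·0.00285/147 = 6.156.
Step 4 — Bandwidth: Δω = ω₀/Q = 5.158e+04 rad/s; BW = Δω/(2π) = 8209 Hz.

(a) f₀ = 5.054e+04 Hz  (b) Q = 6.156  (c) BW = 8209 Hz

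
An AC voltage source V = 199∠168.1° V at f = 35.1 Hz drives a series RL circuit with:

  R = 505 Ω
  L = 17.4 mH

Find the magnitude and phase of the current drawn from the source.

Step 1 — Angular frequency: ω = 2π·f = 2π·35.1 = 220.5 rad/s.
Step 2 — Component impedances:
  R: Z = R = 505 Ω
  L: Z = jωL = j·220.5·0.0174 = 0 + j3.837 Ω
Step 3 — Series combination: Z_total = R + L = 505 + j3.837 Ω = 505∠0.4° Ω.
Step 4 — Source phasor: V = 199∠168.1° V = -194.7 + j41.03 V.
Step 5 — Ohm's law: I = V / Z_total = (-194.7 + j41.03) / (505 + j3.837) = -0.385 + j0.08418 A.
Step 6 — Convert to polar: |I| = 0.394 A, ∠I = 167.7°.

I = 0.394∠167.7° A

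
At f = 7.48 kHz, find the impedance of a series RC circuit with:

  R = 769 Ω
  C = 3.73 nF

Step 1 — Angular frequency: ω = 2π·f = 2π·7480 = 4.7e+04 rad/s.
Step 2 — Component impedances:
  R: Z = R = 769 Ω
  C: Z = 1/(jωC) = -j/(ω·C) = 0 - j5704 Ω
Step 3 — Series combination: Z_total = R + C = 769 - j5704 Ω = 5756∠-82.3° Ω.

Z = 769 - j5704 Ω = 5756∠-82.3° Ω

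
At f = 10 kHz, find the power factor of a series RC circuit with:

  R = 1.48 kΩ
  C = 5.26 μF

Step 1 — Angular frequency: ω = 2π·f = 2π·1e+04 = 6.283e+04 rad/s.
Step 2 — Component impedances:
  R: Z = R = 1480 Ω
  C: Z = 1/(jωC) = -j/(ω·C) = 0 - j3.026 Ω
Step 3 — Series combination: Z_total = R + C = 1480 - j3.026 Ω = 1480∠-0.1° Ω.
Step 4 — Power factor: PF = cos(φ) = Re(Z)/|Z| = 1480/1480 = 1.
Step 5 — Type: Im(Z) = -3.026 ⇒ leading (phase φ = -0.1°).

PF = 1 (leading, φ = -0.1°)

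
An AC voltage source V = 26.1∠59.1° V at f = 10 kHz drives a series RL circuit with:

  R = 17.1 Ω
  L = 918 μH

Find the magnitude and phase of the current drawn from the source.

Step 1 — Angular frequency: ω = 2π·f = 2π·1e+04 = 6.283e+04 rad/s.
Step 2 — Component impedances:
  R: Z = R = 17.1 Ω
  L: Z = jωL = j·6.283e+04·0.000918 = 0 + j57.68 Ω
Step 3 — Series combination: Z_total = R + L = 17.1 + j57.68 Ω = 60.16∠73.5° Ω.
Step 4 — Source phasor: V = 26.1∠59.1° V = 13.4 + j22.4 V.
Step 5 — Ohm's law: I = V / Z_total = (13.4 + j22.4) / (17.1 + j57.68) = 0.4202 - j0.1078 A.
Step 6 — Convert to polar: |I| = 0.4338 A, ∠I = -14.4°.

I = 0.4338∠-14.4° A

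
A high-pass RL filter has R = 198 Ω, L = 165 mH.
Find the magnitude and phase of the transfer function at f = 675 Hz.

Step 1 — Angular frequency: ω = 2π·675 = 4241 rad/s.
Step 2 — Transfer function: H(jω) = jωL/(R + jωL).
Step 3 — Numerator jωL = j·699.8; denominator R + jωL = 198 + j699.8.
Step 4 — H = 0.9259 + j0.262.
Step 5 — Magnitude: |H| = 0.9622 (-0.3 dB); phase: φ = 15.8°.

|H| = 0.9622 (-0.3 dB), φ = 15.8°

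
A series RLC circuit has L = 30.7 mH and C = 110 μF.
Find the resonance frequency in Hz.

Step 1 — Resonance condition Im(Z)=0 gives ω₀ = 1/√(LC).
Step 2 — ω₀ = 1/√(0.0307·0.00011) = 544.2 rad/s.
Step 3 — f₀ = ω₀/(2π) = 86.61 Hz.

f₀ = 86.61 Hz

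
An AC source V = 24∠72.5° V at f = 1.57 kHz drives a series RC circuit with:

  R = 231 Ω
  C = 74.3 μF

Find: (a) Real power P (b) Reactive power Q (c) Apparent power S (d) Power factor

Step 1 — Angular frequency: ω = 2π·f = 2π·1570 = 9865 rad/s.
Step 2 — Component impedances:
  R: Z = R = 231 Ω
  C: Z = 1/(jωC) = -j/(ω·C) = 0 - j1.364 Ω
Step 3 — Series combination: Z_total = R + C = 231 - j1.364 Ω = 231∠-0.3° Ω.
Step 4 — Source phasor: V = 24∠72.5° V = 7.217 + j22.89 V.
Step 5 — Current: I = V / Z = 0.03066 + j0.09927 A = 0.1039∠72.8° A.
Step 6 — Complex power: S = V·I* = 2.493 - j0.01473 VA.
Step 7 — Real power: P = Re(S) = 2.493 W.
Step 8 — Reactive power: Q = Im(S) = -0.01473 VAR.
Step 9 — Apparent power: |S| = 2.493 VA.
Step 10 — Power factor: PF = P/|S| = 1 (leading).

(a) P = 2.493 W  (b) Q = -0.01473 VAR  (c) S = 2.493 VA  (d) PF = 1 (leading)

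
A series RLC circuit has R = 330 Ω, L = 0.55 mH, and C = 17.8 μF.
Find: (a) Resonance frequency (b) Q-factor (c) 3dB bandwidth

Step 1 — Resonance condition Im(Z)=0 gives ω₀ = 1/√(LC).
Step 2 — ω₀ = 1/√(0.00055·1.78e-05) = 1.011e+04 rad/s.
Step 3 — f₀ = ω₀/(2π) = 1609 Hz.
Step 4 — Series Q: Q = ω₀L/R = 1.011e+04·0.00055/330 = 0.01684.
Step 5 — 3dB bandwidth: Δω = ω₀/Q = 6e+05 rad/s; BW = Δω/(2π) = 9.549e+04 Hz.

(a) f₀ = 1609 Hz  (b) Q = 0.01684  (c) BW = 9.549e+04 Hz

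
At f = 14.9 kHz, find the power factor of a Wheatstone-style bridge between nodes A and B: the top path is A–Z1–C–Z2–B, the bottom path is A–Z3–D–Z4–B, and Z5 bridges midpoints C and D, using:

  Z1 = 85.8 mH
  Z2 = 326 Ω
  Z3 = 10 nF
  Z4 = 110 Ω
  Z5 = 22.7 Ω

Step 1 — Angular frequency: ω = 2π·f = 2π·1.49e+04 = 9.362e+04 rad/s.
Step 2 — Component impedances:
  Z1: Z = jωL = j·9.362e+04·0.0858 = 0 + j8033 Ω
  Z2: Z = R = 326 Ω
  Z3: Z = 1/(jωC) = -j/(ω·C) = 0 - j1068 Ω
  Z4: Z = R = 110 Ω
  Z5: Z = R = 22.7 Ω
Step 3 — Bridge requires nodal analysis (the Z5 bridge couples midpoints C and D, so the two paths cannot be reduced to a simple series/parallel combination). Setting node B to ground and injecting 1 A at node A, the 3-node admittance system at A, C, D solves to V_A = Z_AB = 85.8 - j1232 Ω = 1235∠-86.0° Ω.
Step 4 — Power factor: PF = cos(φ) = Re(Z)/|Z| = 85.7984/1234.95 = 0.06948.
Step 5 — Type: Im(Z) = -1232 ⇒ leading (phase φ = -86.0°).

PF = 0.06948 (leading, φ = -86.0°)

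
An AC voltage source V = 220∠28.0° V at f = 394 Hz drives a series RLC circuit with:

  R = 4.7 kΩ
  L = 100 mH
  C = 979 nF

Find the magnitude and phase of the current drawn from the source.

Step 1 — Angular frequency: ω = 2π·f = 2π·394 = 2476 rad/s.
Step 2 — Component impedances:
  R: Z = R = 4700 Ω
  L: Z = jωL = j·2476·0.1 = 0 + j247.6 Ω
  C: Z = 1/(jωC) = -j/(ω·C) = 0 - j412.6 Ω
Step 3 — Series combination: Z_total = R + L + C = 4700 - j165.1 Ω = 4703∠-2.0° Ω.
Step 4 — Source phasor: V = 220∠28.0° V = 194.2 + j103.3 V.
Step 5 — Ohm's law: I = V / Z_total = (194.2 + j103.3) / (4700 - j165.1) = 0.04051 + j0.0234 A.
Step 6 — Convert to polar: |I| = 0.04678 A, ∠I = 30.0°.

I = 0.04678∠30.0° A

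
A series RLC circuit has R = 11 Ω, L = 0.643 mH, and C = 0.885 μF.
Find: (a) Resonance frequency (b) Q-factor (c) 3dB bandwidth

Step 1 — Resonance condition Im(Z)=0 gives ω₀ = 1/√(LC).
Step 2 — ω₀ = 1/√(0.000643·8.85e-07) = 4.192e+04 rad/s.
Step 3 — f₀ = ω₀/(2π) = 6672 Hz.
Step 4 — Series Q: Q = ω₀L/R = 4.192e+04·0.000643/11 = 2.45.
Step 5 — 3dB bandwidth: Δω = ω₀/Q = 1.711e+04 rad/s; BW = Δω/(2π) = 2723 Hz.

(a) f₀ = 6672 Hz  (b) Q = 2.45  (c) BW = 2723 Hz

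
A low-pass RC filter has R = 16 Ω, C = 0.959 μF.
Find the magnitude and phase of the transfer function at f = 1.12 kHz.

Step 1 — Angular frequency: ω = 2π·1120 = 7037 rad/s.
Step 2 — Transfer function: H(jω) = 1/(1 + jωRC).
Step 3 — Denominator: 1 + jωRC = 1 + j·7037·16·9.59e-07 = 1 + j0.108.
Step 4 — H = 0.9885 - j0.1067.
Step 5 — Magnitude: |H| = 0.9942 (-0.1 dB); phase: φ = -6.2°.

|H| = 0.9942 (-0.1 dB), φ = -6.2°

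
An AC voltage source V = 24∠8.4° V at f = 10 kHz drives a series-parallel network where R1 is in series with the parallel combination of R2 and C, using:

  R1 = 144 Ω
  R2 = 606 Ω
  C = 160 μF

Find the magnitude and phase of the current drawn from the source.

Step 1 — Angular frequency: ω = 2π·f = 2π·1e+04 = 6.283e+04 rad/s.
Step 2 — Component impedances:
  R1: Z = R = 144 Ω
  R2: Z = R = 606 Ω
  C: Z = 1/(jωC) = -j/(ω·C) = 0 - j0.09947 Ω
Step 3 — Parallel branch: R2 || C = 1/(1/R2 + 1/C) = 1.633e-05 - j0.09947 Ω.
Step 4 — Series with R1: Z_total = R1 + (R2 || C) = 144 - j0.09947 Ω = 144∠-0.0° Ω.
Step 5 — Source phasor: V = 24∠8.4° V = 23.74 + j3.506 V.
Step 6 — Ohm's law: I = V / Z_total = (23.74 + j3.506) / (144 - j0.09947) = 0.1649 + j0.02446 A.
Step 7 — Convert to polar: |I| = 0.1667 A, ∠I = 8.4°.

I = 0.1667∠8.4° A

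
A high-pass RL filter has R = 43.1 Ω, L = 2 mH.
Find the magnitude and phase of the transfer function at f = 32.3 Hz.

Step 1 — Angular frequency: ω = 2π·32.3 = 202.9 rad/s.
Step 2 — Transfer function: H(jω) = jωL/(R + jωL).
Step 3 — Numerator jωL = j·0.4059; denominator R + jωL = 43.1 + j0.4059.
Step 4 — H = 8.868e-05 + j0.009417.
Step 5 — Magnitude: |H| = 0.009417 (-40.5 dB); phase: φ = 89.5°.

|H| = 0.009417 (-40.5 dB), φ = 89.5°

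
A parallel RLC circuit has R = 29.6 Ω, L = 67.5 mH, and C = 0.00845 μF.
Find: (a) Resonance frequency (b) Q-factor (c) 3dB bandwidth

Step 1 — Resonance: ω₀ = 1/√(LC) = 1/√(0.0675·8.45e-09) = 4.187e+04 rad/s.
Step 2 — f₀ = ω₀/(2π) = 6664 Hz.
Step 3 — Parallel Q: Q = R/(ω₀L) = 29.6/(4.187e+04·0.0675) = 0.01047.
Step 4 — Bandwidth: Δω = ω₀/Q = 3.998e+06 rad/s; BW = Δω/(2π) = 6.363e+05 Hz.

(a) f₀ = 6664 Hz  (b) Q = 0.01047  (c) BW = 6.363e+05 Hz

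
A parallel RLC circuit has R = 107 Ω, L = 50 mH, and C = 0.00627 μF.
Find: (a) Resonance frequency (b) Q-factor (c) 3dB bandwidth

Step 1 — Resonance: ω₀ = 1/√(LC) = 1/√(0.05·6.27e-09) = 5.648e+04 rad/s.
Step 2 — f₀ = ω₀/(2π) = 8989 Hz.
Step 3 — Parallel Q: Q = R/(ω₀L) = 107/(5.648e+04·0.05) = 0.03789.
Step 4 — Bandwidth: Δω = ω₀/Q = 1.491e+06 rad/s; BW = Δω/(2π) = 2.372e+05 Hz.

(a) f₀ = 8989 Hz  (b) Q = 0.03789  (c) BW = 2.372e+05 Hz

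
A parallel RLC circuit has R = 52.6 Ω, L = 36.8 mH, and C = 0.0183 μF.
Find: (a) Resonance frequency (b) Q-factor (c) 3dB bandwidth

Step 1 — Resonance: ω₀ = 1/√(LC) = 1/√(0.0368·1.83e-08) = 3.853e+04 rad/s.
Step 2 — f₀ = ω₀/(2π) = 6133 Hz.
Step 3 — Parallel Q: Q = R/(ω₀L) = 52.6/(3.853e+04·0.0368) = 0.03709.
Step 4 — Bandwidth: Δω = ω₀/Q = 1.039e+06 rad/s; BW = Δω/(2π) = 1.653e+05 Hz.

(a) f₀ = 6133 Hz  (b) Q = 0.03709  (c) BW = 1.653e+05 Hz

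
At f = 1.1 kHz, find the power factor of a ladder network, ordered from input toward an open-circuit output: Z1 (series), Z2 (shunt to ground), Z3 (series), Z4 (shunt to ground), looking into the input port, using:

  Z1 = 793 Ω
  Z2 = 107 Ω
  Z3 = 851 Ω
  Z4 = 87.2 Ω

Step 1 — Angular frequency: ω = 2π·f = 2π·1100 = 6912 rad/s.
Step 2 — Component impedances:
  Z1: Z = R = 793 Ω
  Z2: Z = R = 107 Ω
  Z3: Z = R = 851 Ω
  Z4: Z = R = 87.2 Ω
Step 3 — Ladder network (open output): work backward from the far end, alternating series and parallel combinations. Z_in = 889 Ω = 889∠0.0° Ω.
Step 4 — Power factor: PF = cos(φ) = Re(Z)/|Z| = 889/889 = 1.
Step 5 — Type: Im(Z) = 0 ⇒ unity (phase φ = 0.0°).

PF = 1 (unity, φ = 0.0°)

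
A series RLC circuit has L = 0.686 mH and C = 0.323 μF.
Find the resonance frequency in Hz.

Step 1 — Resonance condition Im(Z)=0 gives ω₀ = 1/√(LC).
Step 2 — ω₀ = 1/√(0.000686·3.23e-07) = 6.718e+04 rad/s.
Step 3 — f₀ = ω₀/(2π) = 1.069e+04 Hz.

f₀ = 1.069e+04 Hz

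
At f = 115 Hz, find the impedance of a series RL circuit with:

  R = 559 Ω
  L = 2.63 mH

Step 1 — Angular frequency: ω = 2π·f = 2π·115 = 722.6 rad/s.
Step 2 — Component impedances:
  R: Z = R = 559 Ω
  L: Z = jωL = j·722.6·0.00263 = 0 + j1.9 Ω
Step 3 — Series combination: Z_total = R + L = 559 + j1.9 Ω = 559∠0.2° Ω.

Z = 559 + j1.9 Ω = 559∠0.2° Ω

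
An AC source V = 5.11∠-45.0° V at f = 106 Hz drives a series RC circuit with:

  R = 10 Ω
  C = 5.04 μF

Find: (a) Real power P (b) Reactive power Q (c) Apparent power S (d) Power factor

Step 1 — Angular frequency: ω = 2π·f = 2π·106 = 666 rad/s.
Step 2 — Component impedances:
  R: Z = R = 10 Ω
  C: Z = 1/(jωC) = -j/(ω·C) = 0 - j297.9 Ω
Step 3 — Series combination: Z_total = R + C = 10 - j297.9 Ω = 298.1∠-88.1° Ω.
Step 4 — Source phasor: V = 5.11∠-45.0° V = 3.613 - j3.613 V.
Step 5 — Current: I = V / Z = 0.01252 + j0.01171 A = 0.01714∠43.1° A.
Step 6 — Complex power: S = V·I* = 0.002939 - j0.08755 VA.
Step 7 — Real power: P = Re(S) = 0.002939 W.
Step 8 — Reactive power: Q = Im(S) = -0.08755 VAR.
Step 9 — Apparent power: |S| = 0.0876 VA.
Step 10 — Power factor: PF = P/|S| = 0.03355 (leading).

(a) P = 0.002939 W  (b) Q = -0.08755 VAR  (c) S = 0.0876 VA  (d) PF = 0.03355 (leading)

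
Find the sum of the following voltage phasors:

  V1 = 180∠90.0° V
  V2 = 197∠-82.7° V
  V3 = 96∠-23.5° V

Step 1 — Convert each phasor to rectangular form:
  V1 = 180·(cos(90.0°) + j·sin(90.0°)) = 0 + j180 V
  V2 = 197·(cos(-82.7°) + j·sin(-82.7°)) = 25.03 - j195.4 V
  V3 = 96·(cos(-23.5°) + j·sin(-23.5°)) = 88.04 - j38.28 V
Step 2 — Sum components: V_total = 113.1 - j53.68 V.
Step 3 — Convert to polar: |V_total| = 125.2 V, ∠V_total = -25.4°.

V_total = 125.2∠-25.4° V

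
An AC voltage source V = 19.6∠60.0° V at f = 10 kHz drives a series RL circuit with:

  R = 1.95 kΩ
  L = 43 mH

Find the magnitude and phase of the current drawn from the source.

Step 1 — Angular frequency: ω = 2π·f = 2π·1e+04 = 6.283e+04 rad/s.
Step 2 — Component impedances:
  R: Z = R = 1950 Ω
  L: Z = jωL = j·6.283e+04·0.043 = 0 + j2702 Ω
Step 3 — Series combination: Z_total = R + L = 1950 + j2702 Ω = 3332∠54.2° Ω.
Step 4 — Source phasor: V = 19.6∠60.0° V = 9.8 + j16.97 V.
Step 5 — Ohm's law: I = V / Z_total = (9.8 + j16.97) / (1950 + j2702) = 0.005852 + j0.0005965 A.
Step 6 — Convert to polar: |I| = 0.005882 A, ∠I = 5.8°.

I = 0.005882∠5.8° A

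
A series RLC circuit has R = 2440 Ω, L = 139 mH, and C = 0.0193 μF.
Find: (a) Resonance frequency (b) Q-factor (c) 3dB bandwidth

Step 1 — Resonance: ω₀ = 1/√(LC) = 1/√(0.139·1.93e-08) = 1.931e+04 rad/s.
Step 2 — f₀ = ω₀/(2π) = 3073 Hz.
Step 3 — Series Q: Q = ω₀L/R = 1.931e+04·0.139/2440 = 1.1.
Step 4 — Bandwidth: Δω = ω₀/Q = 1.755e+04 rad/s; BW = Δω/(2π) = 2794 Hz.

(a) f₀ = 3073 Hz  (b) Q = 1.1  (c) BW = 2794 Hz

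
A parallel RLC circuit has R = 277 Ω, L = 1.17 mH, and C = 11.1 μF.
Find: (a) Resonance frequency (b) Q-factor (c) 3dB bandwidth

Step 1 — Resonance: ω₀ = 1/√(LC) = 1/√(0.00117·1.11e-05) = 8775 rad/s.
Step 2 — f₀ = ω₀/(2π) = 1397 Hz.
Step 3 — Parallel Q: Q = R/(ω₀L) = 277/(8775·0.00117) = 26.98.
Step 4 — Bandwidth: Δω = ω₀/Q = 325.2 rad/s; BW = Δω/(2π) = 51.76 Hz.

(a) f₀ = 1397 Hz  (b) Q = 26.98  (c) BW = 51.76 Hz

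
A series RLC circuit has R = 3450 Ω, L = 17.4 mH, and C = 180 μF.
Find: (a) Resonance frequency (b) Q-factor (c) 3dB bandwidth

Step 1 — Resonance condition Im(Z)=0 gives ω₀ = 1/√(LC).
Step 2 — ω₀ = 1/√(0.0174·0.00018) = 565.1 rad/s.
Step 3 — f₀ = ω₀/(2π) = 89.93 Hz.
Step 4 — Series Q: Q = ω₀L/R = 565.1·0.0174/3450 = 0.00285.
Step 5 — 3dB bandwidth: Δω = ω₀/Q = 1.983e+05 rad/s; BW = Δω/(2π) = 3.156e+04 Hz.

(a) f₀ = 89.93 Hz  (b) Q = 0.00285  (c) BW = 3.156e+04 Hz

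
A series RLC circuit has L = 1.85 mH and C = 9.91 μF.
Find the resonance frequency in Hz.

Step 1 — Resonance condition Im(Z)=0 gives ω₀ = 1/√(LC).
Step 2 — ω₀ = 1/√(0.00185·9.91e-06) = 7385 rad/s.
Step 3 — f₀ = ω₀/(2π) = 1175 Hz.

f₀ = 1175 Hz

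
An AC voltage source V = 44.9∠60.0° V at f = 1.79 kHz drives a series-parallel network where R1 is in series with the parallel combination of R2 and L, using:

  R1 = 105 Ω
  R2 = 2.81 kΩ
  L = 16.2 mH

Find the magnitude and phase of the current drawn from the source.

Step 1 — Angular frequency: ω = 2π·f = 2π·1790 = 1.125e+04 rad/s.
Step 2 — Component impedances:
  R1: Z = R = 105 Ω
  R2: Z = R = 2810 Ω
  L: Z = jωL = j·1.125e+04·0.0162 = 0 + j182.2 Ω
Step 3 — Parallel branch: R2 || L = 1/(1/R2 + 1/L) = 11.76 + j181.4 Ω.
Step 4 — Series with R1: Z_total = R1 + (R2 || L) = 116.8 + j181.4 Ω = 215.8∠57.2° Ω.
Step 5 — Source phasor: V = 44.9∠60.0° V = 22.45 + j38.88 V.
Step 6 — Ohm's law: I = V / Z_total = (22.45 + j38.88) / (116.8 + j181.4) = 0.2079 + j0.01003 A.
Step 7 — Convert to polar: |I| = 0.2081 A, ∠I = 2.8°.

I = 0.2081∠2.8° A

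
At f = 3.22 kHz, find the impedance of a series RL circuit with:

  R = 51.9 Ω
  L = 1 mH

Step 1 — Angular frequency: ω = 2π·f = 2π·3220 = 2.023e+04 rad/s.
Step 2 — Component impedances:
  R: Z = R = 51.9 Ω
  L: Z = jωL = j·2.023e+04·0.001 = 0 + j20.23 Ω
Step 3 — Series combination: Z_total = R + L = 51.9 + j20.23 Ω = 55.7∠21.3° Ω.

Z = 51.9 + j20.23 Ω = 55.7∠21.3° Ω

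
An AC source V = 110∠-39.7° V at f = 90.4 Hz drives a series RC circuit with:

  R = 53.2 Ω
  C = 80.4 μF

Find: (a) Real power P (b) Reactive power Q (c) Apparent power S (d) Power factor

Step 1 — Angular frequency: ω = 2π·f = 2π·90.4 = 568 rad/s.
Step 2 — Component impedances:
  R: Z = R = 53.2 Ω
  C: Z = 1/(jωC) = -j/(ω·C) = 0 - j21.9 Ω
Step 3 — Series combination: Z_total = R + C = 53.2 - j21.9 Ω = 57.53∠-22.4° Ω.
Step 4 — Source phasor: V = 110∠-39.7° V = 84.63 - j70.26 V.
Step 5 — Current: I = V / Z = 1.825 - j0.5695 A = 1.912∠-17.3° A.
Step 6 — Complex power: S = V·I* = 194.5 - j80.05 VA.
Step 7 — Real power: P = Re(S) = 194.5 W.
Step 8 — Reactive power: Q = Im(S) = -80.05 VAR.
Step 9 — Apparent power: |S| = 210.3 VA.
Step 10 — Power factor: PF = P/|S| = 0.9247 (leading).

(a) P = 194.5 W  (b) Q = -80.05 VAR  (c) S = 210.3 VA  (d) PF = 0.9247 (leading)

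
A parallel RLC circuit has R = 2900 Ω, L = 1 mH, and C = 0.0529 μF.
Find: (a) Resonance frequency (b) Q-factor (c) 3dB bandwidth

Step 1 — Resonance: ω₀ = 1/√(LC) = 1/√(0.001·5.29e-08) = 1.375e+05 rad/s.
Step 2 — f₀ = ω₀/(2π) = 2.188e+04 Hz.
Step 3 — Parallel Q: Q = R/(ω₀L) = 2900/(1.375e+05·0.001) = 21.09.
Step 4 — Bandwidth: Δω = ω₀/Q = 6518 rad/s; BW = Δω/(2π) = 1037 Hz.

(a) f₀ = 2.188e+04 Hz  (b) Q = 21.09  (c) BW = 1037 Hz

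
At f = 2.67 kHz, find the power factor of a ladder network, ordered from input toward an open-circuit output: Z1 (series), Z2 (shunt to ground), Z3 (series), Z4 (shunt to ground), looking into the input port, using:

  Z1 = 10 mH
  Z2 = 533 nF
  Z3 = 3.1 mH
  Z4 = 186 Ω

Step 1 — Angular frequency: ω = 2π·f = 2π·2670 = 1.678e+04 rad/s.
Step 2 — Component impedances:
  Z1: Z = jωL = j·1.678e+04·0.01 = 0 + j167.8 Ω
  Z2: Z = 1/(jωC) = -j/(ω·C) = 0 - j111.8 Ω
  Z3: Z = jωL = j·1.678e+04·0.0031 = 0 + j52.01 Ω
  Z4: Z = R = 186 Ω
Step 3 — Ladder network (open output): work backward from the far end, alternating series and parallel combinations. Z_in = 60.94 + j75.53 Ω = 97.05∠51.1° Ω.
Step 4 — Power factor: PF = cos(φ) = Re(Z)/|Z| = 60.94/97.05 = 0.6279.
Step 5 — Type: Im(Z) = 75.53 ⇒ lagging (phase φ = 51.1°).

PF = 0.6279 (lagging, φ = 51.1°)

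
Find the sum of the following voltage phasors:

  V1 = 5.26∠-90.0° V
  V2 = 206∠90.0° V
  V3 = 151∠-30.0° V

Step 1 — Convert each phasor to rectangular form:
  V1 = 5.26·(cos(-90.0°) + j·sin(-90.0°)) = 0 - j5.26 V
  V2 = 206·(cos(90.0°) + j·sin(90.0°)) = 0 + j206 V
  V3 = 151·(cos(-30.0°) + j·sin(-30.0°)) = 130.8 - j75.5 V
Step 2 — Sum components: V_total = 130.8 + j125.2 V.
Step 3 — Convert to polar: |V_total| = 181.1 V, ∠V_total = 43.8°.

V_total = 181.1∠43.8° V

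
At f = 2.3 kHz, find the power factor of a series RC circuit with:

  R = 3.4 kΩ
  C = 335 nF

Step 1 — Angular frequency: ω = 2π·f = 2π·2300 = 1.445e+04 rad/s.
Step 2 — Component impedances:
  R: Z = R = 3400 Ω
  C: Z = 1/(jωC) = -j/(ω·C) = 0 - j206.6 Ω
Step 3 — Series combination: Z_total = R + C = 3400 - j206.6 Ω = 3406∠-3.5° Ω.
Step 4 — Power factor: PF = cos(φ) = Re(Z)/|Z| = 3400/3406 = 0.9982.
Step 5 — Type: Im(Z) = -206.6 ⇒ leading (phase φ = -3.5°).

PF = 0.9982 (leading, φ = -3.5°)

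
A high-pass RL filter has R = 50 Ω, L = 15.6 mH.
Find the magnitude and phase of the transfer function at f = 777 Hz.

Step 1 — Angular frequency: ω = 2π·777 = 4882 rad/s.
Step 2 — Transfer function: H(jω) = jωL/(R + jωL).
Step 3 — Numerator jωL = j·76.16; denominator R + jωL = 50 + j76.16.
Step 4 — H = 0.6988 + j0.4588.
Step 5 — Magnitude: |H| = 0.8359 (-1.6 dB); phase: φ = 33.3°.

|H| = 0.8359 (-1.6 dB), φ = 33.3°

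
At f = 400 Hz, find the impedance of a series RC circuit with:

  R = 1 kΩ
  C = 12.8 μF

Step 1 — Angular frequency: ω = 2π·f = 2π·400 = 2513 rad/s.
Step 2 — Component impedances:
  R: Z = R = 1000 Ω
  C: Z = 1/(jωC) = -j/(ω·C) = 0 - j31.08 Ω
Step 3 — Series combination: Z_total = R + C = 1000 - j31.08 Ω = 1000∠-1.8° Ω.

Z = 1000 - j31.08 Ω = 1000∠-1.8° Ω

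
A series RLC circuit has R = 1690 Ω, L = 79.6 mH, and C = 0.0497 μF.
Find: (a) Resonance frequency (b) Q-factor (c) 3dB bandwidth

Step 1 — Resonance: ω₀ = 1/√(LC) = 1/√(0.0796·4.97e-08) = 1.59e+04 rad/s.
Step 2 — f₀ = ω₀/(2π) = 2530 Hz.
Step 3 — Series Q: Q = ω₀L/R = 1.59e+04·0.0796/1690 = 0.7488.
Step 4 — Bandwidth: Δω = ω₀/Q = 2.123e+04 rad/s; BW = Δω/(2π) = 3379 Hz.

(a) f₀ = 2530 Hz  (b) Q = 0.7488  (c) BW = 3379 Hz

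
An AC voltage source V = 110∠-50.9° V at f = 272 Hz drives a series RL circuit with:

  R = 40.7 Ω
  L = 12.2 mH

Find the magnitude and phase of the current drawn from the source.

Step 1 — Angular frequency: ω = 2π·f = 2π·272 = 1709 rad/s.
Step 2 — Component impedances:
  R: Z = R = 40.7 Ω
  L: Z = jωL = j·1709·0.0122 = 0 + j20.85 Ω
Step 3 — Series combination: Z_total = R + L = 40.7 + j20.85 Ω = 45.73∠27.1° Ω.
Step 4 — Source phasor: V = 110∠-50.9° V = 69.37 - j85.37 V.
Step 5 — Ohm's law: I = V / Z_total = (69.37 - j85.37) / (40.7 + j20.85) = 0.4991 - j2.353 A.
Step 6 — Convert to polar: |I| = 2.405 A, ∠I = -78.0°.

I = 2.405∠-78.0° A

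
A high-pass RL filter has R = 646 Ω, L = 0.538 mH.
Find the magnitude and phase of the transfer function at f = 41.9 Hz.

Step 1 — Angular frequency: ω = 2π·41.9 = 263.3 rad/s.
Step 2 — Transfer function: H(jω) = jωL/(R + jωL).
Step 3 — Numerator jωL = j·0.1416; denominator R + jωL = 646 + j0.1416.
Step 4 — H = 4.807e-08 + j0.0002193.
Step 5 — Magnitude: |H| = 0.0002193 (-73.2 dB); phase: φ = 90.0°.

|H| = 0.0002193 (-73.2 dB), φ = 90.0°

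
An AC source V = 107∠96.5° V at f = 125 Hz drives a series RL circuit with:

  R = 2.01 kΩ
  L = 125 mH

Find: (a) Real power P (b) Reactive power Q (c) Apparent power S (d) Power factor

Step 1 — Angular frequency: ω = 2π·f = 2π·125 = 785.4 rad/s.
Step 2 — Component impedances:
  R: Z = R = 2010 Ω
  L: Z = jωL = j·785.4·0.125 = 0 + j98.17 Ω
Step 3 — Series combination: Z_total = R + L = 2010 + j98.17 Ω = 2012∠2.8° Ω.
Step 4 — Source phasor: V = 107∠96.5° V = -12.11 + j106.3 V.
Step 5 — Current: I = V / Z = -0.003435 + j0.05306 A = 0.05317∠93.7° A.
Step 6 — Complex power: S = V·I* = 5.682 + j0.2775 VA.
Step 7 — Real power: P = Re(S) = 5.682 W.
Step 8 — Reactive power: Q = Im(S) = 0.2775 VAR.
Step 9 — Apparent power: |S| = 5.689 VA.
Step 10 — Power factor: PF = P/|S| = 0.9988 (lagging).

(a) P = 5.682 W  (b) Q = 0.2775 VAR  (c) S = 5.689 VA  (d) PF = 0.9988 (lagging)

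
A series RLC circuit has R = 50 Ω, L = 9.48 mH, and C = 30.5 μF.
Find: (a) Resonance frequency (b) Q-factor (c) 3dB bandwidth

Step 1 — Resonance condition Im(Z)=0 gives ω₀ = 1/√(LC).
Step 2 — ω₀ = 1/√(0.00948·3.05e-05) = 1860 rad/s.
Step 3 — f₀ = ω₀/(2π) = 296 Hz.
Step 4 — Series Q: Q = ω₀L/R = 1860·0.00948/50 = 0.3526.
Step 5 — 3dB bandwidth: Δω = ω₀/Q = 5274 rad/s; BW = Δω/(2π) = 839.4 Hz.

(a) f₀ = 296 Hz  (b) Q = 0.3526  (c) BW = 839.4 Hz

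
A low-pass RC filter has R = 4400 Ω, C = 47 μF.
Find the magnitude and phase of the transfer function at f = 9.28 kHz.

Step 1 — Angular frequency: ω = 2π·9280 = 5.831e+04 rad/s.
Step 2 — Transfer function: H(jω) = 1/(1 + jωRC).
Step 3 — Denominator: 1 + jωRC = 1 + j·5.831e+04·4400·4.7e-05 = 1 + j1.206e+04.
Step 4 — H = 6.878e-09 - j8.293e-05.
Step 5 — Magnitude: |H| = 8.293e-05 (-81.6 dB); phase: φ = -90.0°.

|H| = 8.293e-05 (-81.6 dB), φ = -90.0°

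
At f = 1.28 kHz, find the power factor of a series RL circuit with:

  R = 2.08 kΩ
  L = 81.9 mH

Step 1 — Angular frequency: ω = 2π·f = 2π·1280 = 8042 rad/s.
Step 2 — Component impedances:
  R: Z = R = 2080 Ω
  L: Z = jωL = j·8042·0.0819 = 0 + j658.7 Ω
Step 3 — Series combination: Z_total = R + L = 2080 + j658.7 Ω = 2182∠17.6° Ω.
Step 4 — Power factor: PF = cos(φ) = Re(Z)/|Z| = 2080/2182 = 0.9533.
Step 5 — Type: Im(Z) = 658.7 ⇒ lagging (phase φ = 17.6°).

PF = 0.9533 (lagging, φ = 17.6°)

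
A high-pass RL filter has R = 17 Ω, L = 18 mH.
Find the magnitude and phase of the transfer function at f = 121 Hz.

Step 1 — Angular frequency: ω = 2π·121 = 760.3 rad/s.
Step 2 — Transfer function: H(jω) = jωL/(R + jωL).
Step 3 — Numerator jωL = j·13.68; denominator R + jωL = 17 + j13.68.
Step 4 — H = 0.3932 + j0.4885.
Step 5 — Magnitude: |H| = 0.6271 (-4.1 dB); phase: φ = 51.2°.

|H| = 0.6271 (-4.1 dB), φ = 51.2°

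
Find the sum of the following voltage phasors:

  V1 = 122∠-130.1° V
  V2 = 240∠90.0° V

Step 1 — Convert each phasor to rectangular form:
  V1 = 122·(cos(-130.1°) + j·sin(-130.1°)) = -78.58 - j93.32 V
  V2 = 240·(cos(90.0°) + j·sin(90.0°)) = 0 + j240 V
Step 2 — Sum components: V_total = -78.58 + j146.7 V.
Step 3 — Convert to polar: |V_total| = 166.4 V, ∠V_total = 118.2°.

V_total = 166.4∠118.2° V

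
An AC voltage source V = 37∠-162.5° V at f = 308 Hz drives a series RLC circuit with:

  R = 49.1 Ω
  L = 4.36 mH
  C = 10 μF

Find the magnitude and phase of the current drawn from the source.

Step 1 — Angular frequency: ω = 2π·f = 2π·308 = 1935 rad/s.
Step 2 — Component impedances:
  R: Z = R = 49.1 Ω
  L: Z = jωL = j·1935·0.00436 = 0 + j8.438 Ω
  C: Z = 1/(jωC) = -j/(ω·C) = 0 - j51.67 Ω
Step 3 — Series combination: Z_total = R + L + C = 49.1 - j43.24 Ω = 65.42∠-41.4° Ω.
Step 4 — Source phasor: V = 37∠-162.5° V = -35.29 - j11.13 V.
Step 5 — Ohm's law: I = V / Z_total = (-35.29 - j11.13) / (49.1 - j43.24) = -0.2924 - j0.4841 A.
Step 6 — Convert to polar: |I| = 0.5656 A, ∠I = -121.1°.

I = 0.5656∠-121.1° A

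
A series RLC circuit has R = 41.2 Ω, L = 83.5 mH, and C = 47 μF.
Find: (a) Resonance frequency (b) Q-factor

Step 1 — Resonance condition Im(Z)=0 gives ω₀ = 1/√(LC).
Step 2 — ω₀ = 1/√(0.0835·4.7e-05) = 504.8 rad/s.
Step 3 — f₀ = ω₀/(2π) = 80.34 Hz.
Step 4 — Series Q: Q = ω₀L/R = 504.8·0.0835/41.2 = 1.023.

(a) f₀ = 80.34 Hz  (b) Q = 1.023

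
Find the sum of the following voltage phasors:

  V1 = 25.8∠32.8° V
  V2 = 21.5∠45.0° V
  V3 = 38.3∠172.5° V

Step 1 — Convert each phasor to rectangular form:
  V1 = 25.8·(cos(32.8°) + j·sin(32.8°)) = 21.69 + j13.98 V
  V2 = 21.5·(cos(45.0°) + j·sin(45.0°)) = 15.2 + j15.2 V
  V3 = 38.3·(cos(172.5°) + j·sin(172.5°)) = -37.97 + j4.999 V
Step 2 — Sum components: V_total = -1.083 + j34.18 V.
Step 3 — Convert to polar: |V_total| = 34.2 V, ∠V_total = 91.8°.

V_total = 34.2∠91.8° V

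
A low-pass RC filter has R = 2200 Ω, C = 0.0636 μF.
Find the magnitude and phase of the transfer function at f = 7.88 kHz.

Step 1 — Angular frequency: ω = 2π·7880 = 4.951e+04 rad/s.
Step 2 — Transfer function: H(jω) = 1/(1 + jωRC).
Step 3 — Denominator: 1 + jωRC = 1 + j·4.951e+04·2200·6.36e-08 = 1 + j6.928.
Step 4 — H = 0.02041 - j0.1414.
Step 5 — Magnitude: |H| = 0.1429 (-16.9 dB); phase: φ = -81.8°.

|H| = 0.1429 (-16.9 dB), φ = -81.8°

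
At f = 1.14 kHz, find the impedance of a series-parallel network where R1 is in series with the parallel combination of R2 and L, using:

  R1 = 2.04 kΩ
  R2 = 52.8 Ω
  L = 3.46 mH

Step 1 — Angular frequency: ω = 2π·f = 2π·1140 = 7163 rad/s.
Step 2 — Component impedances:
  R1: Z = R = 2040 Ω
  R2: Z = R = 52.8 Ω
  L: Z = jωL = j·7163·0.00346 = 0 + j24.78 Ω
Step 3 — Parallel branch: R2 || L = 1/(1/R2 + 1/L) = 9.533 + j20.31 Ω.
Step 4 — Series with R1: Z_total = R1 + (R2 || L) = 2050 + j20.31 Ω = 2050∠0.6° Ω.

Z = 2050 + j20.31 Ω = 2050∠0.6° Ω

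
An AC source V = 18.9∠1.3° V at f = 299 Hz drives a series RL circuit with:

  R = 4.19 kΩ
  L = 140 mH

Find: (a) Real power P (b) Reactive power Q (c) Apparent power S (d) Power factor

Step 1 — Angular frequency: ω = 2π·f = 2π·299 = 1879 rad/s.
Step 2 — Component impedances:
  R: Z = R = 4190 Ω
  L: Z = jωL = j·1879·0.14 = 0 + j263 Ω
Step 3 — Series combination: Z_total = R + L = 4190 + j263 Ω = 4198∠3.6° Ω.
Step 4 — Source phasor: V = 18.9∠1.3° V = 18.9 + j0.4288 V.
Step 5 — Current: I = V / Z = 0.004498 - j0.00018 A = 0.004502∠-2.3° A.
Step 6 — Complex power: S = V·I* = 0.08492 + j0.00533 VA.
Step 7 — Real power: P = Re(S) = 0.08492 W.
Step 8 — Reactive power: Q = Im(S) = 0.00533 VAR.
Step 9 — Apparent power: |S| = 0.08509 VA.
Step 10 — Power factor: PF = P/|S| = 0.998 (lagging).

(a) P = 0.08492 W  (b) Q = 0.00533 VAR  (c) S = 0.08509 VA  (d) PF = 0.998 (lagging)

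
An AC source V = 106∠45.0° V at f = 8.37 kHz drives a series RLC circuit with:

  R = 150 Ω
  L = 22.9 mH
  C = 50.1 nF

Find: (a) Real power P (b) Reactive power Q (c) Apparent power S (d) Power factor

Step 1 — Angular frequency: ω = 2π·f = 2π·8370 = 5.259e+04 rad/s.
Step 2 — Component impedances:
  R: Z = R = 150 Ω
  L: Z = jωL = j·5.259e+04·0.0229 = 0 + j1204 Ω
  C: Z = 1/(jωC) = -j/(ω·C) = 0 - j379.5 Ω
Step 3 — Series combination: Z_total = R + L + C = 150 + j824.8 Ω = 838.3∠79.7° Ω.
Step 4 — Source phasor: V = 106∠45.0° V = 74.95 + j74.95 V.
Step 5 — Current: I = V / Z = 0.104 - j0.07197 A = 0.1264∠-34.7° A.
Step 6 — Complex power: S = V·I* = 2.398 + j13.19 VA.
Step 7 — Real power: P = Re(S) = 2.398 W.
Step 8 — Reactive power: Q = Im(S) = 13.19 VAR.
Step 9 — Apparent power: |S| = 13.4 VA.
Step 10 — Power factor: PF = P/|S| = 0.1789 (lagging).

(a) P = 2.398 W  (b) Q = 13.19 VAR  (c) S = 13.4 VA  (d) PF = 0.1789 (lagging)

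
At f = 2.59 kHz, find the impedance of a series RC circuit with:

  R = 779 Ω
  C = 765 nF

Step 1 — Angular frequency: ω = 2π·f = 2π·2590 = 1.627e+04 rad/s.
Step 2 — Component impedances:
  R: Z = R = 779 Ω
  C: Z = 1/(jωC) = -j/(ω·C) = 0 - j80.33 Ω
Step 3 — Series combination: Z_total = R + C = 779 - j80.33 Ω = 783.1∠-5.9° Ω.

Z = 779 - j80.33 Ω = 783.1∠-5.9° Ω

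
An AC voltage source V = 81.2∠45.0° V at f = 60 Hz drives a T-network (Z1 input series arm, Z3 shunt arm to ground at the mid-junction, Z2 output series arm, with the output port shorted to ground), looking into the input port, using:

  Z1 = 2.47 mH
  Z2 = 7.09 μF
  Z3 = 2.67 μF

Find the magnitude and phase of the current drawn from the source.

Step 1 — Angular frequency: ω = 2π·f = 2π·60 = 377 rad/s.
Step 2 — Component impedances:
  Z1: Z = jωL = j·377·0.00247 = 0 + j0.9312 Ω
  Z2: Z = 1/(jωC) = -j/(ω·C) = 0 - j374.1 Ω
  Z3: Z = 1/(jωC) = -j/(ω·C) = 0 - j993.5 Ω
Step 3 — With the output port shorted to ground, the output series arm Z2 runs from the junction to ground; the shunt arm Z3 also runs from the junction to ground. They appear in parallel: Z3 || Z2 = 0 - j271.8 Ω.
Step 4 — Series with input arm Z1: Z_in = Z1 + (Z3 || Z2) = 0 - j270.8 Ω = 270.8∠-90.0° Ω.
Step 5 — Source phasor: V = 81.2∠45.0° V = 57.42 + j57.42 V.
Step 6 — Ohm's law: I = V / Z_total = (57.42 + j57.42) / (0 - j270.8) = -0.212 + j0.212 A.
Step 7 — Convert to polar: |I| = 0.2998 A, ∠I = 135.0°.

I = 0.2998∠135.0° A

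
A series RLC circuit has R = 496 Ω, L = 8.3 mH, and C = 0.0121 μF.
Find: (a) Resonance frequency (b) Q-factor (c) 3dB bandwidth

Step 1 — Resonance condition Im(Z)=0 gives ω₀ = 1/√(LC).
Step 2 — ω₀ = 1/√(0.0083·1.21e-08) = 9.979e+04 rad/s.
Step 3 — f₀ = ω₀/(2π) = 1.588e+04 Hz.
Step 4 — Series Q: Q = ω₀L/R = 9.979e+04·0.0083/496 = 1.67.
Step 5 — 3dB bandwidth: Δω = ω₀/Q = 5.976e+04 rad/s; BW = Δω/(2π) = 9511 Hz.

(a) f₀ = 1.588e+04 Hz  (b) Q = 1.67  (c) BW = 9511 Hz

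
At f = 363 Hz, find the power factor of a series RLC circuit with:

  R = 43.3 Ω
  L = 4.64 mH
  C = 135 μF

Step 1 — Angular frequency: ω = 2π·f = 2π·363 = 2281 rad/s.
Step 2 — Component impedances:
  R: Z = R = 43.3 Ω
  L: Z = jωL = j·2281·0.00464 = 0 + j10.58 Ω
  C: Z = 1/(jωC) = -j/(ω·C) = 0 - j3.248 Ω
Step 3 — Series combination: Z_total = R + L + C = 43.3 + j7.335 Ω = 43.92∠9.6° Ω.
Step 4 — Power factor: PF = cos(φ) = Re(Z)/|Z| = 43.3/43.917 = 0.986.
Step 5 — Type: Im(Z) = 7.335 ⇒ lagging (phase φ = 9.6°).

PF = 0.986 (lagging, φ = 9.6°)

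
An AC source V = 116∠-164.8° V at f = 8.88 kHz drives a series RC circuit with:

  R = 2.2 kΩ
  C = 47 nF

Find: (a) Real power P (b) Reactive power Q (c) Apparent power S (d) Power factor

Step 1 — Angular frequency: ω = 2π·f = 2π·8880 = 5.579e+04 rad/s.
Step 2 — Component impedances:
  R: Z = R = 2200 Ω
  C: Z = 1/(jωC) = -j/(ω·C) = 0 - j381.3 Ω
Step 3 — Series combination: Z_total = R + C = 2200 - j381.3 Ω = 2233∠-9.8° Ω.
Step 4 — Source phasor: V = 116∠-164.8° V = -111.9 - j30.41 V.
Step 5 — Current: I = V / Z = -0.04707 - j0.02198 A = 0.05195∠-155.0° A.
Step 6 — Complex power: S = V·I* = 5.938 - j1.029 VA.
Step 7 — Real power: P = Re(S) = 5.938 W.
Step 8 — Reactive power: Q = Im(S) = -1.029 VAR.
Step 9 — Apparent power: |S| = 6.027 VA.
Step 10 — Power factor: PF = P/|S| = 0.9853 (leading).

(a) P = 5.938 W  (b) Q = -1.029 VAR  (c) S = 6.027 VA  (d) PF = 0.9853 (leading)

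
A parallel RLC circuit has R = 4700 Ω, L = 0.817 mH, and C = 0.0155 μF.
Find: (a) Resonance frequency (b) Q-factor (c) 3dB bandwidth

Step 1 — Resonance: ω₀ = 1/√(LC) = 1/√(0.000817·1.55e-08) = 2.81e+05 rad/s.
Step 2 — f₀ = ω₀/(2π) = 4.472e+04 Hz.
Step 3 — Parallel Q: Q = R/(ω₀L) = 4700/(2.81e+05·0.000817) = 20.47.
Step 4 — Bandwidth: Δω = ω₀/Q = 1.373e+04 rad/s; BW = Δω/(2π) = 2185 Hz.

(a) f₀ = 4.472e+04 Hz  (b) Q = 20.47  (c) BW = 2185 Hz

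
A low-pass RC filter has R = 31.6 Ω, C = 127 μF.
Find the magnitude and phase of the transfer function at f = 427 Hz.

Step 1 — Angular frequency: ω = 2π·427 = 2683 rad/s.
Step 2 — Transfer function: H(jω) = 1/(1 + jωRC).
Step 3 — Denominator: 1 + jωRC = 1 + j·2683·31.6·0.000127 = 1 + j10.77.
Step 4 — H = 0.008552 - j0.09208.
Step 5 — Magnitude: |H| = 0.09248 (-20.7 dB); phase: φ = -84.7°.

|H| = 0.09248 (-20.7 dB), φ = -84.7°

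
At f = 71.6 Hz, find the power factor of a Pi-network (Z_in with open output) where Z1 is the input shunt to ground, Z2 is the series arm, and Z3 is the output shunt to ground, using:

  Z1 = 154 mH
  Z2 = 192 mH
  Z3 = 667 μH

Step 1 — Angular frequency: ω = 2π·f = 2π·71.6 = 449.9 rad/s.
Step 2 — Component impedances:
  Z1: Z = jωL = j·449.9·0.154 = 0 + j69.28 Ω
  Z2: Z = jωL = j·449.9·0.192 = 0 + j86.38 Ω
  Z3: Z = jωL = j·449.9·0.000667 = 0 + j0.3001 Ω
Step 3 — With open output, the series arm Z2 and the output shunt Z3 appear in series to ground: Z2 + Z3 = 0 + j86.68 Ω.
Step 4 — Parallel with input shunt Z1: Z_in = Z1 || (Z2 + Z3) = 0 + j38.5 Ω = 38.5∠90.0° Ω.
Step 5 — Power factor: PF = cos(φ) = Re(Z)/|Z| = -0/38.5 = -0.
Step 6 — Type: Im(Z) = 38.5 ⇒ lagging (phase φ = 90.0°).

PF = -0 (lagging, φ = 90.0°)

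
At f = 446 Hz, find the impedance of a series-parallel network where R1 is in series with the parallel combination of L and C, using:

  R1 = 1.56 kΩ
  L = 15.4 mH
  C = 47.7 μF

Step 1 — Angular frequency: ω = 2π·f = 2π·446 = 2802 rad/s.
Step 2 — Component impedances:
  R1: Z = R = 1560 Ω
  L: Z = jωL = j·2802·0.0154 = 0 + j43.16 Ω
  C: Z = 1/(jωC) = -j/(ω·C) = 0 - j7.481 Ω
Step 3 — Parallel branch: L || C = 1/(1/L + 1/C) = 0 - j9.05 Ω.
Step 4 — Series with R1: Z_total = R1 + (L || C) = 1560 - j9.05 Ω = 1560∠-0.3° Ω.

Z = 1560 - j9.05 Ω = 1560∠-0.3° Ω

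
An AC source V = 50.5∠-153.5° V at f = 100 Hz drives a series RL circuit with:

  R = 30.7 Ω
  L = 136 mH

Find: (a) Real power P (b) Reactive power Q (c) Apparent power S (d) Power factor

Step 1 — Angular frequency: ω = 2π·f = 2π·100 = 628.3 rad/s.
Step 2 — Component impedances:
  R: Z = R = 30.7 Ω
  L: Z = jωL = j·628.3·0.136 = 0 + j85.45 Ω
Step 3 — Series combination: Z_total = R + L = 30.7 + j85.45 Ω = 90.8∠70.2° Ω.
Step 4 — Source phasor: V = 50.5∠-153.5° V = -45.19 - j22.53 V.
Step 5 — Current: I = V / Z = -0.4018 + j0.3845 A = 0.5562∠136.3° A.
Step 6 — Complex power: S = V·I* = 9.496 + j26.43 VA.
Step 7 — Real power: P = Re(S) = 9.496 W.
Step 8 — Reactive power: Q = Im(S) = 26.43 VAR.
Step 9 — Apparent power: |S| = 28.09 VA.
Step 10 — Power factor: PF = P/|S| = 0.3381 (lagging).

(a) P = 9.496 W  (b) Q = 26.43 VAR  (c) S = 28.09 VA  (d) PF = 0.3381 (lagging)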